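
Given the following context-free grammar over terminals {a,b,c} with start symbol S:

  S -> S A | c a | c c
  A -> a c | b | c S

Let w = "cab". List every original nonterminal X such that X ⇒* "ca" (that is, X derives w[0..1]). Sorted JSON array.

Convert to CNF:
  S -> S A | T1 T0 | T1 T1
  A -> T0 T1 | T1 S | b
  T0 -> a
  T1 -> c

CYK table (by increasing span) (cells [i..j] with 0 ≤ i ≤ j ≤ 1 only):
  cell(0,0) c: {T1}  orig:{}
  cell(1,1) a: {T0}  orig:{}
  cell(0,1) ca: {S}

Original NTs in T[0,1] deriving "ca": ["S"]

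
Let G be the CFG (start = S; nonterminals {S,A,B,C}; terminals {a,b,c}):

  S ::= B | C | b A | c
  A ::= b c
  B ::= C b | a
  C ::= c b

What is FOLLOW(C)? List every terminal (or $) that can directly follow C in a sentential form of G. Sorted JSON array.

FIRST iteration:
[1]
  A via A→b c: +{b}
  B via B→a: +{a}
  C via C→c b: +{c}
  S via S→B: +{a}
  S via S→C: +{c}
  S via S→b A: +{b}
  FIRST(S)={a,b,c}  FIRST(A)={b}  FIRST(B)={a}  FIRST(C)={c}
[2]
  B via B→C b: +{c}
  FIRST(S)={a,b,c}  FIRST(A)={b}  FIRST(B)={a,c}  FIRST(C)={c}
[3] done
  FIRST(S)={a,b,c}  FIRST(A)={b}  FIRST(B)={a,c}  FIRST(C)={c}

Compute FOLLOW by fixpoint:
seed FOLLOW(S) with $
iter 1:
  B→C b: FOLLOW(C) ⊇ FIRST(b) = {b}; new: +{b}
  S→B: FOLLOW(B) ⊇ FOLLOW(S) ⊇ {$}; new: +{$}
  S→C: FOLLOW(C) ⊇ FOLLOW(S) ⊇ {$}; new: +{$}
  S→b A: FOLLOW(A) ⊇ FOLLOW(S) ⊇ {$}; new: +{$}
  S: {$}  A: {$}  B: {$}  C: {$,b}
iter 2: — fixpoint
  S: {$}  A: {$}  B: {$}  C: {$,b}

FOLLOW(C) = ["$", "b"]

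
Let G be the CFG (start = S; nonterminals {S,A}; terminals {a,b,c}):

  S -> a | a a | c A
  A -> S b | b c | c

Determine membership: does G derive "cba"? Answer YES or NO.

CNF form of G:
  S -> T1 A | T2 T2 | a
  A -> S T0 | T0 T1 | c
  T0 -> b
  T1 -> c
  T2 -> a

CYK fill:
  cell(0,0) c: {A,T1}  orig:{A}
  cell(1,1) b: {T0}  orig:{}
  cell(2,2) a: {S,T2}  orig:{S}
  cell(0,1) cb: ∅
  cell(1,2) ba: ∅
  cell(0,2) cba: ∅

S ∉ T[0,2] ⇒ NO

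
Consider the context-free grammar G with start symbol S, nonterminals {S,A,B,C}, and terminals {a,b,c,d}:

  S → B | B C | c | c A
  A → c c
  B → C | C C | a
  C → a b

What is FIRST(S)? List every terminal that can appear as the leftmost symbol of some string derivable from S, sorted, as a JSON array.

FIRST iteration:
pass 1:
  A via A→c c: +{c}
  B via B→a: +{a}
  C via C→a b: +{a}
  S via S→B: +{a}
  S via S→c: +{c}
  S: {a,c}  A: {c}  B: {a}  C: {a}
pass 2: (stable)
  S: {a,c}  A: {c}  B: {a}  C: {a}

FIRST(S) = ["a", "c"]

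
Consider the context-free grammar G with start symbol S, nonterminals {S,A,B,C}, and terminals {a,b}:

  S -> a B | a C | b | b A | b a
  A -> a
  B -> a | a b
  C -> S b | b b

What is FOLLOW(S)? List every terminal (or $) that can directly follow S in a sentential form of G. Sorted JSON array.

Compute FIRST by fixpoint:
[1]
  A via A→a: +{a}
  B via B→a: +{a}
  C via C→b b: +{b}
  S via S→a B: +{a}
  S via S→b: +{b}
  FIRST(S)={a,b}  FIRST(A)={a}  FIRST(B)={a}  FIRST(C)={b}
[2]
  C via C→S b: +{a}
  FIRST(S)={a,b}  FIRST(A)={a}  FIRST(B)={a}  FIRST(C)={a,b}
[3] (stable)
  FIRST(S)={a,b}  FIRST(A)={a}  FIRST(B)={a}  FIRST(C)={a,b}

Compute FOLLOW by fixpoint:
initialize: $ ∈ FOLLOW(S)
round 1:
  C→S b: FOLLOW(S) ⊇ FIRST(b) = {b}; new: +{b}
  S→a B: FOLLOW(B) ⊇ FOLLOW(S) ⊇ {$,b}; new: +{$,b}
  S→a C: FOLLOW(C) ⊇ FOLLOW(S) ⊇ {$,b}; new: +{$,b}
  S→b A: FOLLOW(A) ⊇ FOLLOW(S) ⊇ {$,b}; new: +{$,b}
  FOLLOW(S)={$,b}  FOLLOW(A)={$,b}  FOLLOW(B)={$,b}  FOLLOW(C)={$,b}
round 2: (stable)
  FOLLOW(S)={$,b}  FOLLOW(A)={$,b}  FOLLOW(B)={$,b}  FOLLOW(C)={$,b}

FOLLOW(S) = ["$", "b"]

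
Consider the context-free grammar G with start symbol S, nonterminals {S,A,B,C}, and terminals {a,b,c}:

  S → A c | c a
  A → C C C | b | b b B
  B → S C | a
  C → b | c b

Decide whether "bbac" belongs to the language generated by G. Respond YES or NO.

CNF form of G:
  S -> A T1 | T1 T2
  A -> C X3 | T0 X4 | b
  B -> S C | a
  C -> T1 T0 | b
  T0 -> b
  T1 -> c
  T2 -> a
  X3 -> C C
  X4 -> T0 B

CYK fill:
  [0..0]={A,C,T0}  "b"  orig:{A,C}
  [1..1]={A,C,T0}  "b"  orig:{A,C}
  [2..2]={B,T2}  "a"  orig:{B}
  [3..3]={T1}  "c"  orig:{}
  [0..1]={X3}  "bb"  orig:{}
  [1..2]={X4}  "ba"  orig:{}
  [2..3]=∅  "ac"
  [0..2]={A}  "bba"
  [1..3]=∅  "bac"
  [0..3]={S}  "bbac"

S ∈ T[0,3] ⇒ YES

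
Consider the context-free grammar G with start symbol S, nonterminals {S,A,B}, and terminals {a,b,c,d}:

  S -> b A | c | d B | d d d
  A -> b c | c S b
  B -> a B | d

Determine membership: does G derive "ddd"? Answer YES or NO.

CNF form of G:
  S -> T0 A | T3 B | T3 X5 | c
  A -> T0 T1 | T1 X4
  B -> T2 B | d
  T0 -> b
  T1 -> c
  T2 -> a
  T3 -> d
  X4 -> S T0
  X5 -> T3 T3

Fill CYK table bottom-up:
  T[0,0] 'd' = {B,T3}  orig:{B}
  T[1,1] 'd' = {B,T3}  orig:{B}
  T[2,2] 'd' = {B,T3}  orig:{B}
  T[0,1] 'dd' = {S,X5}  orig:{S}
  T[1,2] 'dd' = {S,X5}  orig:{S}
  T[0,2] 'ddd' = {S}

S ∈ T[0,2] ⇒ YES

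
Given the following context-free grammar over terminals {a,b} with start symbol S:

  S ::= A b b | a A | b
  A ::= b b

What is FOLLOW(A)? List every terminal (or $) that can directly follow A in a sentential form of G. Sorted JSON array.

FIRST iteration:
[1]
  A via A→b b: +{b}
  S via S→A b b: +{b}
  S via S→a A: +{a}
  FIRST[S]={a,b}  FIRST[A]={b}
[2] done
  FIRST[S]={a,b}  FIRST[A]={b}

FOLLOW sets:
FOLLOW(S) := {$}
pass 1:
  S→A b b: FOLLOW(A) ⊇ FIRST(b) = {b}; new: +{b}
  S→a A: FOLLOW(A) ⊇ FOLLOW(S) ⊇ {$}; new: +{$}
  FOLLOW(S)={$}  FOLLOW(A)={$,b}
pass 2: — fixpoint
  FOLLOW(S)={$}  FOLLOW(A)={$,b}

FOLLOW(A) = ["$", "b"]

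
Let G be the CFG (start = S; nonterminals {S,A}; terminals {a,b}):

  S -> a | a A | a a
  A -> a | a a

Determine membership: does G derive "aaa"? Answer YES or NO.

Convert to CNF:
  S -> T0 A | T0 T0 | a
  A -> T0 T0 | a
  T0 -> a

CYK fill:
  [0..0]={A,S,T0}  "a"  orig:{A,S}
  [1..1]={A,S,T0}  "a"  orig:{A,S}
  [2..2]={A,S,T0}  "a"  orig:{A,S}
  [0..1]={A,S}  "aa"
  [1..2]={A,S}  "aa"
  [0..2]={S}  "aaa"

S ∈ T[0,2] ⇒ YES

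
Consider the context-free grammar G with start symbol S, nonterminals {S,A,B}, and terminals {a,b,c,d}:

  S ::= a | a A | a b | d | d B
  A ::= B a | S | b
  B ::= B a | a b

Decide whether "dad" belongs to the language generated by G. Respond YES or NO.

Convert to CNF:
  S -> T0 A | T0 T1 | T2 B | a | d
  A -> B T0 | T0 A | T0 T1 | T2 B | a | b | d
  B -> B T0 | T0 T1
  T0 -> a
  T1 -> b
  T2 -> d

CYK table (by increasing span):
  T[0,0] 'd' = {A,S,T2}  orig:{A,S}
  T[1,1] 'a' = {A,S,T0}  orig:{A,S}
  T[2,2] 'd' = {A,S,T2}  orig:{A,S}
  T[0,1] 'da' = ∅
  T[1,2] 'ad' = {A,S}
  T[0,2] 'dad' = ∅

S ∉ T[0,2] ⇒ NO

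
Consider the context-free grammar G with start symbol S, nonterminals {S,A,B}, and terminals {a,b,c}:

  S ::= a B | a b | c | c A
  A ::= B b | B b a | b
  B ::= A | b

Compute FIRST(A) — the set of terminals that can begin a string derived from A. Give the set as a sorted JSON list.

FIRST sets, iterate to fixpoint:
pass 1:
  A via A→b: +{b}
  B via B→A: +{b}
  S via S→a B: +{a}
  S via S→c: +{c}
  S: {a,c}  A: {b}  B: {b}
pass 2: done
  S: {a,c}  A: {b}  B: {b}

FIRST(A) = ["b"]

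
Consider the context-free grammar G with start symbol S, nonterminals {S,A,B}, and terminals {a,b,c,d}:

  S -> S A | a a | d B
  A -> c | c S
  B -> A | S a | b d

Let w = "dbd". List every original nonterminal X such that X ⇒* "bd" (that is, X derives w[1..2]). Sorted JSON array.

Convert to CNF:
  S -> S A | T1 T1 | T3 B
  A -> T0 S | c
  B -> S T1 | T0 S | T2 T3 | c
  T0 -> c
  T1 -> a
  T2 -> b
  T3 -> d

CYK fill, restricted to cells inside w[1..2]:
  T[1,1] 'b' = {T2}  orig:{}
  T[2,2] 'd' = {T3}  orig:{}
  T[1,2] 'bd' = {B}

Original NTs in T[1,2] deriving "bd": ["B"]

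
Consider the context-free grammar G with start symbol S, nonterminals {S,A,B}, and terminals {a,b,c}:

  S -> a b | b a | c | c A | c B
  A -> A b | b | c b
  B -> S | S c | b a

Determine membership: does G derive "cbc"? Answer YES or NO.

Convert to CNF:
  S -> T0 T2 | T1 A | T1 B | T2 T0 | c
  A -> A T0 | T1 T0 | b
  B -> S T1 | T0 T2 | T1 A | T1 B | T2 T0 | c
  T0 -> b
  T1 -> c
  T2 -> a

CYK fill:
  T[0,0] 'c' = {B,S,T1}  orig:{B,S}
  T[1,1] 'b' = {A,T0}  orig:{A}
  T[2,2] 'c' = {B,S,T1}  orig:{B,S}
  T[0,1] 'cb' = {A,B,S}
  T[1,2] 'bc' = ∅
  T[0,2] 'cbc' = {B}

S ∉ T[0,2] ⇒ NO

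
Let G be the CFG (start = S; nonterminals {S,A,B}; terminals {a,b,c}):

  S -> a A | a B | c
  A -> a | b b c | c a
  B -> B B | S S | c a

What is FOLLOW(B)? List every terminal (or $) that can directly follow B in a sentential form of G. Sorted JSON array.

FIRST iteration:
pass 1:
  A via A→a: +{a}
  A via A→b b c: +{b}
  A via A→c a: +{c}
  B via B→c a: +{c}
  S via S→a A: +{a}
  S via S→c: +{c}
  FIRST[S]={a,c}  FIRST[A]={a,b,c}  FIRST[B]={c}
pass 2:
  B via B→S S: +{a}
  FIRST[S]={a,c}  FIRST[A]={a,b,c}  FIRST[B]={a,c}
pass 3: (no change)
  FIRST[S]={a,c}  FIRST[A]={a,b,c}  FIRST[B]={a,c}

Compute FOLLOW by fixpoint:
seed FOLLOW(S) with $
pass 1:
  B→B B: FOLLOW(B) ⊇ FIRST(B) = {a,c}; new: +{a,c}
  B→S S: FOLLOW(S) ⊇ FIRST(S) = {a,c}; new: +{a,c}
  S→a A: FOLLOW(A) ⊇ FOLLOW(S) ⊇ {$,a,c}; new: +{$,a,c}
  S→a B: FOLLOW(B) ⊇ FOLLOW(S) ⊇ {$,a,c}; new: +{$}
  S: {$,a,c}  A: {$,a,c}  B: {$,a,c}
pass 2: done
  S: {$,a,c}  A: {$,a,c}  B: {$,a,c}

FOLLOW(B) = ["$", "a", "c"]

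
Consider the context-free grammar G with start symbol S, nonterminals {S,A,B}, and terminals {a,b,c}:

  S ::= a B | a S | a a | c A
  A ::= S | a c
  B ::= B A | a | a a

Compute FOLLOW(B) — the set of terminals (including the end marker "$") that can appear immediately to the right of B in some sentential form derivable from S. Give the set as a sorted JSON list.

FIRST sets, iterate to fixpoint:
round 1:
  A via A→a c: +{a}
  B via B→a: +{a}
  S via S→a B: +{a}
  S via S→c A: +{c}
  S: {a,c}  A: {a}  B: {a}
round 2:
  A via A→S: +{c}
  S: {a,c}  A: {a,c}  B: {a}
round 3: (no change)
  S: {a,c}  A: {a,c}  B: {a}

FOLLOW iteration:
initialize: $ ∈ FOLLOW(S)
round 1:
  B→B A: FOLLOW(B) ⊇ FIRST(A) = {a,c}; new: +{a,c}
  B→B A: FOLLOW(A) ⊇ FOLLOW(B) ⊇ {a,c}; new: +{a,c}
  S→a B: FOLLOW(B) ⊇ FOLLOW(S) ⊇ {$}; new: +{$}
  S→c A: FOLLOW(A) ⊇ FOLLOW(S) ⊇ {$}; new: +{$}
  S: {$}  A: {$,a,c}  B: {$,a,c}
round 2:
  A→S: FOLLOW(S) ⊇ FOLLOW(A) ⊇ {$,a,c}; new: +{a,c}
  S: {$,a,c}  A: {$,a,c}  B: {$,a,c}
round 3: done
  S: {$,a,c}  A: {$,a,c}  B: {$,a,c}

FOLLOW(B) = ["$", "a", "c"]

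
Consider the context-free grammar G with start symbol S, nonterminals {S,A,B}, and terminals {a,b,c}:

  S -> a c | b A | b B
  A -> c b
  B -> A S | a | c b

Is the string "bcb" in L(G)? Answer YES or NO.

Convert to CNF:
  S -> T1 A | T1 B | T2 T0
  A -> T0 T1
  B -> A S | T0 T1 | a
  T0 -> c
  T1 -> b
  T2 -> a

Fill CYK table bottom-up:
  cell(0,0) b: {T1}  orig:{}
  cell(1,1) c: {T0}  orig:{}
  cell(2,2) b: {T1}  orig:{}
  cell(0,1) bc: ∅
  cell(1,2) cb: {A,B}
  cell(0,2) bcb: {S}

S ∈ T[0,2] ⇒ YES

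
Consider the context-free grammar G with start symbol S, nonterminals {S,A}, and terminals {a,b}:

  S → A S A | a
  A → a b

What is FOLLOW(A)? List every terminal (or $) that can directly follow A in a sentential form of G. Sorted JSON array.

Compute FIRST by fixpoint:
round 1:
  A via A→a b: +{a}
  S via S→A S A: +{a}
  FIRST[S]={a}  FIRST[A]={a}
round 2: done
  FIRST[S]={a}  FIRST[A]={a}

FOLLOW sets:
initialize: $ ∈ FOLLOW(S)
iter 1:
  S→A S A: FOLLOW(A) ⊇ FIRST(S) = {a}; new: +{a}
  S→A S A: FOLLOW(S) ⊇ FIRST(A) = {a}; new: +{a}
  S→A S A: FOLLOW(A) ⊇ FOLLOW(S) ⊇ {$,a}; new: +{$}
  FOLLOW(S)={$,a}  FOLLOW(A)={$,a}
iter 2: (stable)
  FOLLOW(S)={$,a}  FOLLOW(A)={$,a}

FOLLOW(A) = ["$", "a"]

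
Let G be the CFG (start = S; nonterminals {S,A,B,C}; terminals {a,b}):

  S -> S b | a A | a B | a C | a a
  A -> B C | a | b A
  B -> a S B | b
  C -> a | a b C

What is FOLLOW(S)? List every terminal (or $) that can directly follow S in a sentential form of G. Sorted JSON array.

FIRST sets, iterate to fixpoint:
round 1:
  A via A→a: +{a}
  A via A→b A: +{b}
  B via B→a S B: +{a}
  B via B→b: +{b}
  C via C→a: +{a}
  S via S→a A: +{a}
  FIRST(S)={a}  FIRST(A)={a,b}  FIRST(B)={a,b}  FIRST(C)={a}
round 2: — fixpoint
  FIRST(S)={a}  FIRST(A)={a,b}  FIRST(B)={a,b}  FIRST(C)={a}

Compute FOLLOW by fixpoint:
seed FOLLOW(S) with $
[1]
  A→B C: FOLLOW(B) ⊇ FIRST(C) = {a}; new: +{a}
  B→a S B: FOLLOW(S) ⊇ FIRST(B) = {a,b}; new: +{a,b}
  S→a A: FOLLOW(A) ⊇ FOLLOW(S) ⊇ {$,a,b}; new: +{$,a,b}
  S→a B: FOLLOW(B) ⊇ FOLLOW(S) ⊇ {$,a,b}; new: +{$,b}
  S→a C: FOLLOW(C) ⊇ FOLLOW(S) ⊇ {$,a,b}; new: +{$,a,b}
  S: {$,a,b}  A: {$,a,b}  B: {$,a,b}  C: {$,a,b}
[2] done
  S: {$,a,b}  A: {$,a,b}  B: {$,a,b}  C: {$,a,b}

FOLLOW(S) = ["$", "a", "b"]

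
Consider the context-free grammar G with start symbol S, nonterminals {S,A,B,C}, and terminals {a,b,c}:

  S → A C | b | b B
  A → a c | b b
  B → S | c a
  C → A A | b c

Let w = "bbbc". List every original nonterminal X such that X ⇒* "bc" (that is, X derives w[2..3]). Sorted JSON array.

CNF form of G:
  S -> A C | T2 B | b
  A -> T0 T1 | T2 T2
  B -> A C | T1 T0 | T2 B | b
  C -> A A | T2 T1
  T0 -> a
  T1 -> c
  T2 -> b

CYK fill, restricted to cells inside w[2..3]:
  cell(2,2) b: {B,S,T2}  orig:{B,S}
  cell(3,3) c: {T1}  orig:{}
  cell(2,3) bc: {C}

Original NTs in T[2,3] deriving "bc": ["C"]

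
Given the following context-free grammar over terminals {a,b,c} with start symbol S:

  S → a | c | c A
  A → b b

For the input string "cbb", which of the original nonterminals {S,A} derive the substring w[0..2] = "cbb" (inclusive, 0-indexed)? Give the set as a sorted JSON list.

CNF form of G:
  S -> T1 A | a | c
  A -> T0 T0
  T0 -> b
  T1 -> c

CYK fill, restricted to cells inside w[0..2]:
  T[0,0] 'c' = {S,T1}  orig:{S}
  T[1,1] 'b' = {T0}  orig:{}
  T[2,2] 'b' = {T0}  orig:{}
  T[0,1] 'cb' = ∅
  T[1,2] 'bb' = {A}
  T[0,2] 'cbb' = {S}

Original NTs in T[0,2] deriving "cbb": ["S"]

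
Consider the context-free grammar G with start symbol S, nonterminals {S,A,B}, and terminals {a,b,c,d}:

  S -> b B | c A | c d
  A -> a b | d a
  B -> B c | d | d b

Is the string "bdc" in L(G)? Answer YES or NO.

Convert to CNF:
  S -> T1 B | T3 A | T3 T2
  A -> T0 T1 | T2 T0
  B -> B T3 | T2 T1 | d
  T0 -> a
  T1 -> b
  T2 -> d
  T3 -> c

CYK fill:
  cell(0,0) b: {T1}  orig:{}
  cell(1,1) d: {B,T2}  orig:{B}
  cell(2,2) c: {T3}  orig:{}
  cell(0,1) bd: {S}
  cell(1,2) dc: {B}
  cell(0,2) bdc: {S}

S ∈ T[0,2] ⇒ YES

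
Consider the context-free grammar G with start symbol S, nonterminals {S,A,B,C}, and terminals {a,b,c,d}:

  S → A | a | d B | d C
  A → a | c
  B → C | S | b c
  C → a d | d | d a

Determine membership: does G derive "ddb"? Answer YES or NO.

CNF form of G:
  S -> T1 B | T1 C | a | c
  A -> a | c
  B -> T0 T1 | T1 B | T1 C | T1 T0 | T2 T3 | a | c | d
  C -> T0 T1 | T1 T0 | d
  T0 -> a
  T1 -> d
  T2 -> b
  T3 -> c

CYK fill:
  T[0,0] 'd' = {B,C,T1}  orig:{B,C}
  T[1,1] 'd' = {B,C,T1}  orig:{B,C}
  T[2,2] 'b' = {T2}  orig:{}
  T[0,1] 'dd' = {B,S}
  T[1,2] 'db' = ∅
  T[0,2] 'ddb' = ∅

S ∉ T[0,2] ⇒ NO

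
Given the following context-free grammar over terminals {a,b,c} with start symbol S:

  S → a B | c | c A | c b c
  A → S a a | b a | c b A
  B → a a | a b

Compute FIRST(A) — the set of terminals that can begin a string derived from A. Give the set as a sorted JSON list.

FIRST sets, iterate to fixpoint:
[1]
  A via A→b a: +{b}
  A via A→c b A: +{c}
  B via B→a a: +{a}
  S via S→a B: +{a}
  S via S→c: +{c}
  FIRST[S]={a,c}  FIRST[A]={b,c}  FIRST[B]={a}
[2]
  A via A→S a a: +{a}
  FIRST[S]={a,c}  FIRST[A]={a,b,c}  FIRST[B]={a}
[3] (no change)
  FIRST[S]={a,c}  FIRST[A]={a,b,c}  FIRST[B]={a}

FIRST(A) = ["a", "b", "c"]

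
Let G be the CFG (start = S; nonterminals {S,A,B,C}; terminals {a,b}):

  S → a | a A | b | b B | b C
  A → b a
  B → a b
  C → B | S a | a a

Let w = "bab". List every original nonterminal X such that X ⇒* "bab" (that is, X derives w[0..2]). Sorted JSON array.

CNF form of G:
  S -> T0 B | T0 C | T1 A | a | b
  A -> T0 T1
  B -> T1 T0
  C -> S T1 | T1 T0 | T1 T1
  T0 -> b
  T1 -> a

CYK table (by increasing span), restricted to cells inside w[0..2]:
  [0..0]={S,T0}  "b"  orig:{S}
  [1..1]={S,T1}  "a"  orig:{S}
  [2..2]={S,T0}  "b"  orig:{S}
  [0..1]={A,C}  "ba"
  [1..2]={B,C}  "ab"
  [0..2]={S}  "bab"

Original NTs in T[0,2] deriving "bab": ["S"]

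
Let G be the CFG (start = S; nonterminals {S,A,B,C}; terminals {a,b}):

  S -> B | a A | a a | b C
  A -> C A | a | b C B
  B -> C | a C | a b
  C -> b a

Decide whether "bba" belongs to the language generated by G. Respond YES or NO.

Convert to CNF:
  S -> T0 C | T0 T1 | T1 A | T1 C | T1 T0 | T1 T1
  A -> C A | T0 X2 | a
  B -> T0 T1 | T1 C | T1 T0
  C -> T0 T1
  T0 -> b
  T1 -> a
  X2 -> C B

Fill CYK table bottom-up:
  T[0,0] 'b' = {T0}  orig:{}
  T[1,1] 'b' = {T0}  orig:{}
  T[2,2] 'a' = {A,T1}  orig:{A}
  T[0,1] 'bb' = ∅
  T[1,2] 'ba' = {B,C,S}
  T[0,2] 'bba' = {S}

S ∈ T[0,2] ⇒ YES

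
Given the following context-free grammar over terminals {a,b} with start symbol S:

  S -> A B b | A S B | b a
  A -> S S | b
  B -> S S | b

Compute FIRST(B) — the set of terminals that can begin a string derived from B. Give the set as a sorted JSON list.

FIRST iteration:
[1]
  A via A→b: +{b}
  B via B→b: +{b}
  S via S→A B b: +{b}
  FIRST[S]={b}  FIRST[A]={b}  FIRST[B]={b}
[2] — fixpoint
  FIRST[S]={b}  FIRST[A]={b}  FIRST[B]={b}

FIRST(B) = ["b"]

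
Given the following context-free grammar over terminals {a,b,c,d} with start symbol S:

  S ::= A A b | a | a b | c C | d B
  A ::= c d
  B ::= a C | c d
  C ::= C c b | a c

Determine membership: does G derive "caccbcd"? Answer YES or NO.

Convert to CNF:
  S -> A X5 | T0 C | T1 B | T2 T3 | a
  A -> T0 T1
  B -> T0 T1 | T2 C
  C -> C X4 | T2 T0
  T0 -> c
  T1 -> d
  T2 -> a
  T3 -> b
  X4 -> T0 T3
  X5 -> A T3

Fill CYK table bottom-up:
  T[0,0] 'c' = {T0}  orig:{}
  T[1,1] 'a' = {S,T2}  orig:{S}
  T[2,2] 'c' = {T0}  orig:{}
  T[3,3] 'c' = {T0}  orig:{}
  T[4,4] 'b' = {T3}  orig:{}
  T[5,5] 'c' = {T0}  orig:{}
  T[6,6] 'd' = {T1}  orig:{}
  T[0,1] 'ca' = ∅
  T[1,2] 'ac' = {C}
  T[2,3] 'cc' = ∅
  T[3,4] 'cb' = {X4}  orig:{}
  T[4,5] 'bc' = ∅
  T[5,6] 'cd' = {A,B}
  T[0,2] 'cac' = {S}
  T[1,3] 'acc' = ∅
  T[2,4] 'ccb' = ∅
  T[3,5] 'cbc' = ∅
  T[4,6] 'bcd' = ∅
  T[0,3] 'cacc' = ∅
  T[1,4] 'accb' = {C}
  T[2,5] 'ccbc' = ∅
  T[3,6] 'cbcd' = ∅
  T[0,4] 'caccb' = {S}
  T[1,5] 'accbc' = ∅
  T[2,6] 'ccbcd' = ∅
  T[0,5] 'caccbc' = ∅
  T[1,6] 'accbcd' = ∅
  T[0,6] 'caccbcd' = ∅

S ∉ T[0,6] ⇒ NO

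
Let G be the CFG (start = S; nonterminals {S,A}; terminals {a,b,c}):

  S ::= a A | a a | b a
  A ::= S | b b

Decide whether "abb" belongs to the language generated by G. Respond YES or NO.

CNF form of G:
  S -> T0 A | T0 T0 | T1 T0
  A -> T0 A | T0 T0 | T1 T0 | T1 T1
  T0 -> a
  T1 -> b

CYK fill:
  [0..0]={T0}  "a"  orig:{}
  [1..1]={T1}  "b"  orig:{}
  [2..2]={T1}  "b"  orig:{}
  [0..1]=∅  "ab"
  [1..2]={A}  "bb"
  [0..2]={A,S}  "abb"

S ∈ T[0,2] ⇒ YES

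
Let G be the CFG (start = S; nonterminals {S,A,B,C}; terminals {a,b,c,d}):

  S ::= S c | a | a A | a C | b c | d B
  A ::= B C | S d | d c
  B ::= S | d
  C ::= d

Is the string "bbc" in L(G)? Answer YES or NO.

Convert to CNF:
  S -> S T1 | T0 B | T2 A | T2 C | T3 T1 | a
  A -> B C | S T0 | T0 T1
  B -> S T1 | T0 B | T2 A | T2 C | T3 T1 | a | d
  C -> d
  T0 -> d
  T1 -> c
  T2 -> a
  T3 -> b

CYK fill:
  T[0,0] 'b' = {T3}  orig:{}
  T[1,1] 'b' = {T3}  orig:{}
  T[2,2] 'c' = {T1}  orig:{}
  T[0,1] 'bb' = ∅
  T[1,2] 'bc' = {B,S}
  T[0,2] 'bbc' = ∅

S ∉ T[0,2] ⇒ NO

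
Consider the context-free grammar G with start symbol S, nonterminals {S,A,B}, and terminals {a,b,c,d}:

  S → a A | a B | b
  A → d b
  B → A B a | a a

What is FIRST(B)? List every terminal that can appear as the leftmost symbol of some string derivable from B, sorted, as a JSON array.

Compute FIRST by fixpoint:
round 1:
  A via A→d b: +{d}
  B via B→A B a: +{d}
  B via B→a a: +{a}
  S via S→a A: +{a}
  S via S→b: +{b}
  FIRST(S)={a,b}  FIRST(A)={d}  FIRST(B)={a,d}
round 2: (no change)
  FIRST(S)={a,b}  FIRST(A)={d}  FIRST(B)={a,d}

FIRST(B) = ["a", "d"]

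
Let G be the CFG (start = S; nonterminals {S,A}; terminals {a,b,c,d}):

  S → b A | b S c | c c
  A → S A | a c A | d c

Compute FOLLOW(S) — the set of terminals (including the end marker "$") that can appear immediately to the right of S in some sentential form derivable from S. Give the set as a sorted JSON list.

FIRST iteration:
round 1:
  A via A→a c A: +{a}
  A via A→d c: +{d}
  S via S→b A: +{b}
  S via S→c c: +{c}
  FIRST[S]={b,c}  FIRST[A]={a,d}
round 2:
  A via A→S A: +{b,c}
  FIRST[S]={b,c}  FIRST[A]={a,b,c,d}
round 3: — fixpoint
  FIRST[S]={b,c}  FIRST[A]={a,b,c,d}

Compute FOLLOW by fixpoint:
initialize: $ ∈ FOLLOW(S)
iter 1:
  A→S A: FOLLOW(S) ⊇ FIRST(A) = {a,b,c,d}; new: +{a,b,c,d}
  S→b A: FOLLOW(A) ⊇ FOLLOW(S) ⊇ {$,a,b,c,d}; new: +{$,a,b,c,d}
  FOLLOW[S]={$,a,b,c,d}  FOLLOW[A]={$,a,b,c,d}
iter 2: done
  FOLLOW[S]={$,a,b,c,d}  FOLLOW[A]={$,a,b,c,d}

FOLLOW(S) = ["$", "a", "b", "c", "d"]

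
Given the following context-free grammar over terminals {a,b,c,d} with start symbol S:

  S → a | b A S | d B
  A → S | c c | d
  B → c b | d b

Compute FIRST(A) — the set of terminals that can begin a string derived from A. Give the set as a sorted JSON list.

Compute FIRST by fixpoint:
iter 1:
  A via A→c c: +{c}
  A via A→d: +{d}
  B via B→c b: +{c}
  B via B→d b: +{d}
  S via S→a: +{a}
  S via S→b A S: +{b}
  S via S→d B: +{d}
  FIRST(S)={a,b,d}  FIRST(A)={c,d}  FIRST(B)={c,d}
iter 2:
  A via A→S: +{a,b}
  FIRST(S)={a,b,d}  FIRST(A)={a,b,c,d}  FIRST(B)={c,d}
iter 3: — fixpoint
  FIRST(S)={a,b,d}  FIRST(A)={a,b,c,d}  FIRST(B)={c,d}

FIRST(A) = ["a", "b", "c", "d"]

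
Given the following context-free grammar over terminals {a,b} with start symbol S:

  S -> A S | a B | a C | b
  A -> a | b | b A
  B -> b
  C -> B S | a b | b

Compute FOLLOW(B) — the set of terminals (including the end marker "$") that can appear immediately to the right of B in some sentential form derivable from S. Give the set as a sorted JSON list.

Compute FIRST by fixpoint:
round 1:
  A via A→a: +{a}
  A via A→b: +{b}
  B via B→b: +{b}
  C via C→B S: +{b}
  C via C→a b: +{a}
  S via S→A S: +{a,b}
  FIRST(S)={a,b}  FIRST(A)={a,b}  FIRST(B)={b}  FIRST(C)={a,b}
round 2: — fixpoint
  FIRST(S)={a,b}  FIRST(A)={a,b}  FIRST(B)={b}  FIRST(C)={a,b}

FOLLOW sets:
seed FOLLOW(S) with $
iter 1:
  C→B S: FOLLOW(B) ⊇ FIRST(S) = {a,b}; new: +{a,b}
  S→A S: FOLLOW(A) ⊇ FIRST(S) = {a,b}; new: +{a,b}
  S→a B: FOLLOW(B) ⊇ FOLLOW(S) ⊇ {$}; new: +{$}
  S→a C: FOLLOW(C) ⊇ FOLLOW(S) ⊇ {$}; new: +{$}
  FOLLOW[S]={$}  FOLLOW[A]={a,b}  FOLLOW[B]={$,a,b}  FOLLOW[C]={$}
iter 2: done
  FOLLOW[S]={$}  FOLLOW[A]={a,b}  FOLLOW[B]={$,a,b}  FOLLOW[C]={$}

FOLLOW(B) = ["$", "a", "b"]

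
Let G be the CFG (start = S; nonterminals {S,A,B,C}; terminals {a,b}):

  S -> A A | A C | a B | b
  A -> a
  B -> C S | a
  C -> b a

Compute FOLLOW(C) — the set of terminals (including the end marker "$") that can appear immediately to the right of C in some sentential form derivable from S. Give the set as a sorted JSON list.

FIRST iteration:
[1]
  A via A→a: +{a}
  B via B→a: +{a}
  C via C→b a: +{b}
  S via S→A A: +{a}
  S via S→b: +{b}
  FIRST[S]={a,b}  FIRST[A]={a}  FIRST[B]={a}  FIRST[C]={b}
[2]
  B via B→C S: +{b}
  FIRST[S]={a,b}  FIRST[A]={a}  FIRST[B]={a,b}  FIRST[C]={b}
[3] — fixpoint
  FIRST[S]={a,b}  FIRST[A]={a}  FIRST[B]={a,b}  FIRST[C]={b}

FOLLOW iteration:
FOLLOW(S) := {$}
iter 1:
  B→C S: FOLLOW(C) ⊇ FIRST(S) = {a,b}; new: +{a,b}
  S→A A: FOLLOW(A) ⊇ FIRST(A) = {a}; new: +{a}
  S→A A: FOLLOW(A) ⊇ FOLLOW(S) ⊇ {$}; new: +{$}
  S→A C: FOLLOW(A) ⊇ FIRST(C) = {b}; new: +{b}
  S→A C: FOLLOW(C) ⊇ FOLLOW(S) ⊇ {$}; new: +{$}
  S→a B: FOLLOW(B) ⊇ FOLLOW(S) ⊇ {$}; new: +{$}
  FOLLOW(S)={$}  FOLLOW(A)={$,a,b}  FOLLOW(B)={$}  FOLLOW(C)={$,a,b}
iter 2: — fixpoint
  FOLLOW(S)={$}  FOLLOW(A)={$,a,b}  FOLLOW(B)={$}  FOLLOW(C)={$,a,b}

FOLLOW(C) = ["$", "a", "b"]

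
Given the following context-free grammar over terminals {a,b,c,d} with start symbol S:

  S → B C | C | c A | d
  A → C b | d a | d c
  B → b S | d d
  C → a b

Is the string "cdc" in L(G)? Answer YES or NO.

CNF form of G:
  S -> B C | T2 T0 | T3 A | d
  A -> C T0 | T1 T2 | T1 T3
  B -> T0 S | T1 T1
  C -> T2 T0
  T0 -> b
  T1 -> d
  T2 -> a
  T3 -> c

CYK fill:
  T[0,0] 'c' = {T3}  orig:{}
  T[1,1] 'd' = {S,T1}  orig:{S}
  T[2,2] 'c' = {T3}  orig:{}
  T[0,1] 'cd' = ∅
  T[1,2] 'dc' = {A}
  T[0,2] 'cdc' = {S}

S ∈ T[0,2] ⇒ YES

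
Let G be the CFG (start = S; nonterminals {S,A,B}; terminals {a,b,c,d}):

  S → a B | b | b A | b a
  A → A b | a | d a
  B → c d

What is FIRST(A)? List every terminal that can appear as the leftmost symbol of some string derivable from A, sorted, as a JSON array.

FIRST sets, iterate to fixpoint:
iter 1:
  A via A→a: +{a}
  A via A→d a: +{d}
  B via B→c d: +{c}
  S via S→a B: +{a}
  S via S→b: +{b}
  FIRST[S]={a,b}  FIRST[A]={a,d}  FIRST[B]={c}
iter 2: done
  FIRST[S]={a,b}  FIRST[A]={a,d}  FIRST[B]={c}

FIRST(A) = ["a", "d"]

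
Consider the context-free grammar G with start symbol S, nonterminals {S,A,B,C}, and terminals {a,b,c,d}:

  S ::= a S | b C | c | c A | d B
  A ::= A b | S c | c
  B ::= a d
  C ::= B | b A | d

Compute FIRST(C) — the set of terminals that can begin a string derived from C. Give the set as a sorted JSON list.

FIRST iteration:
round 1:
  A via A→c: +{c}
  B via B→a d: +{a}
  C via C→B: +{a}
  C via C→b A: +{b}
  C via C→d: +{d}
  S via S→a S: +{a}
  S via S→b C: +{b}
  S via S→c: +{c}
  S via S→d B: +{d}
  FIRST[S]={a,b,c,d}  FIRST[A]={c}  FIRST[B]={a}  FIRST[C]={a,b,d}
round 2:
  A via A→S c: +{a,b,d}
  FIRST[S]={a,b,c,d}  FIRST[A]={a,b,c,d}  FIRST[B]={a}  FIRST[C]={a,b,d}
round 3: — fixpoint
  FIRST[S]={a,b,c,d}  FIRST[A]={a,b,c,d}  FIRST[B]={a}  FIRST[C]={a,b,d}

FIRST(C) = ["a", "b", "d"]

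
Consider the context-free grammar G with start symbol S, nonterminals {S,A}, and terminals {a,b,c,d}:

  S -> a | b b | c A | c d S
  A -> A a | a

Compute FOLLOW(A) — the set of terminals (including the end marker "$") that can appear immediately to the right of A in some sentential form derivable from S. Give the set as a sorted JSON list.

FIRST sets, iterate to fixpoint:
pass 1:
  A via A→a: +{a}
  S via S→a: +{a}
  S via S→b b: +{b}
  S via S→c A: +{c}
  S: {a,b,c}  A: {a}
pass 2: (no change)
  S: {a,b,c}  A: {a}

Compute FOLLOW by fixpoint:
initialize: $ ∈ FOLLOW(S)
[1]
  A→A a: FOLLOW(A) ⊇ FIRST(a) = {a}; new: +{a}
  S→c A: FOLLOW(A) ⊇ FOLLOW(S) ⊇ {$}; new: +{$}
  FOLLOW(S)={$}  FOLLOW(A)={$,a}
[2] — fixpoint
  FOLLOW(S)={$}  FOLLOW(A)={$,a}

FOLLOW(A) = ["$", "a"]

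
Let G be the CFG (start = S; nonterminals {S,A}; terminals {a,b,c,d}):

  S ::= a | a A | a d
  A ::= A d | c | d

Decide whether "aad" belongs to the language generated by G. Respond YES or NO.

CNF form of G:
  S -> T1 A | T1 T0 | a
  A -> A T0 | c | d
  T0 -> d
  T1 -> a

Fill CYK table bottom-up:
  T[0,0] 'a' = {S,T1}  orig:{S}
  T[1,1] 'a' = {S,T1}  orig:{S}
  T[2,2] 'd' = {A,T0}  orig:{A}
  T[0,1] 'aa' = ∅
  T[1,2] 'ad' = {S}
  T[0,2] 'aad' = ∅

S ∉ T[0,2] ⇒ NO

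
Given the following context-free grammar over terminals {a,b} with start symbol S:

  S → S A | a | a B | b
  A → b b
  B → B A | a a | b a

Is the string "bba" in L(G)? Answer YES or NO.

Convert to CNF:
  S -> S A | T1 B | a | b
  A -> T0 T0
  B -> B A | T0 T1 | T1 T1
  T0 -> b
  T1 -> a

CYK fill:
  [0..0]={S,T0}  "b"  orig:{S}
  [1..1]={S,T0}  "b"  orig:{S}
  [2..2]={S,T1}  "a"  orig:{S}
  [0..1]={A}  "bb"
  [1..2]={B}  "ba"
  [0..2]=∅  "bba"

S ∉ T[0,2] ⇒ NO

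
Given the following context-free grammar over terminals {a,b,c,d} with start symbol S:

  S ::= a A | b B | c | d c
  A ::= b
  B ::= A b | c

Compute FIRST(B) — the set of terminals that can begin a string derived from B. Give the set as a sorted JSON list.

FIRST sets, iterate to fixpoint:
round 1:
  A via A→b: +{b}
  B via B→A b: +{b}
  B via B→c: +{c}
  S via S→a A: +{a}
  S via S→b B: +{b}
  S via S→c: +{c}
  S via S→d c: +{d}
  FIRST(S)={a,b,c,d}  FIRST(A)={b}  FIRST(B)={b,c}
round 2: (stable)
  FIRST(S)={a,b,c,d}  FIRST(A)={b}  FIRST(B)={b,c}

FIRST(B) = ["b", "c"]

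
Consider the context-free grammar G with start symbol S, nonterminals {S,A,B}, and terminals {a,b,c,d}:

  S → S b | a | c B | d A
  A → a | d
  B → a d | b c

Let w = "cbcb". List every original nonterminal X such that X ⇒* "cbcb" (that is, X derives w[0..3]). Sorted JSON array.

Convert to CNF:
  S -> S T2 | T1 A | T3 B | a
  A -> a | d
  B -> T0 T1 | T2 T3
  T0 -> a
  T1 -> d
  T2 -> b
  T3 -> c

CYK table (by increasing span), restricted to cells inside w[0..3]:
  cell(0,0) c: {T3}  orig:{}
  cell(1,1) b: {T2}  orig:{}
  cell(2,2) c: {T3}  orig:{}
  cell(3,3) b: {T2}  orig:{}
  cell(0,1) cb: ∅
  cell(1,2) bc: {B}
  cell(2,3) cb: ∅
  cell(0,2) cbc: {S}
  cell(1,3) bcb: ∅
  cell(0,3) cbcb: {S}

Original NTs in T[0,3] deriving "cbcb": ["S"]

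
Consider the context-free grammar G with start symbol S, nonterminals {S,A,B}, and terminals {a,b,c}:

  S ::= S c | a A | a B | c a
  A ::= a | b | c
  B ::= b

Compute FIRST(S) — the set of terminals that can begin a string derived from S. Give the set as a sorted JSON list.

FIRST iteration:
pass 1:
  A via A→a: +{a}
  A via A→b: +{b}
  A via A→c: +{c}
  B via B→b: +{b}
  S via S→a A: +{a}
  S via S→c a: +{c}
  FIRST[S]={a,c}  FIRST[A]={a,b,c}  FIRST[B]={b}
pass 2: (no change)
  FIRST[S]={a,c}  FIRST[A]={a,b,c}  FIRST[B]={b}

FIRST(S) = ["a", "c"]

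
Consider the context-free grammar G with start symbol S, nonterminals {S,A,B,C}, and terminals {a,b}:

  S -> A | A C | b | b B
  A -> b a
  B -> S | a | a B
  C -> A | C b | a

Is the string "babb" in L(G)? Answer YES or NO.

CNF form of G:
  S -> A C | T0 B | T0 T1 | b
  A -> T0 T1
  B -> A C | T0 B | T0 T1 | T1 B | a | b
  C -> C T0 | T0 T1 | a
  T0 -> b
  T1 -> a

CYK fill:
  [0..0]={B,S,T0}  "b"  orig:{B,S}
  [1..1]={B,C,T1}  "a"  orig:{B,C}
  [2..2]={B,S,T0}  "b"  orig:{B,S}
  [3..3]={B,S,T0}  "b"  orig:{B,S}
  [0..1]={A,B,C,S}  "ba"
  [1..2]={B,C}  "ab"
  [2..3]={B,S}  "bb"
  [0..2]={B,C,S}  "bab"
  [1..3]={B,C}  "abb"
  [0..3]={B,C,S}  "babb"

S ∈ T[0,3] ⇒ YES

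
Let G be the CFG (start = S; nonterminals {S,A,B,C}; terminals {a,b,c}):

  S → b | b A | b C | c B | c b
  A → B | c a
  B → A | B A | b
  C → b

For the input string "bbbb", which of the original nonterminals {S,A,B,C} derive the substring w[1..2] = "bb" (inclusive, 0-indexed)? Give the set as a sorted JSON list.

CNF form of G:
  S -> T0 B | T0 T2 | T2 A | T2 C | b
  A -> B A | T0 T1 | b
  B -> B A | T0 T1 | b
  C -> b
  T0 -> c
  T1 -> a
  T2 -> b

CYK table (by increasing span) — only the sub-triangle for w[1..2]:
  cell(1,1) b: {A,B,C,S,T2}  orig:{A,B,C,S}
  cell(2,2) b: {A,B,C,S,T2}  orig:{A,B,C,S}
  cell(1,2) bb: {A,B,S}

Original NTs in T[1,2] deriving "bb": ["A", "B", "S"]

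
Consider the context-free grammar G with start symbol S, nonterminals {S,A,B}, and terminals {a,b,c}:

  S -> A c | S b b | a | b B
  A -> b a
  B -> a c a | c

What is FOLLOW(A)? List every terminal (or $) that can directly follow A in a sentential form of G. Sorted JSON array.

FIRST iteration:
iter 1:
  A via A→b a: +{b}
  B via B→a c a: +{a}
  B via B→c: +{c}
  S via S→A c: +{b}
  S via S→a: +{a}
  S: {a,b}  A: {b}  B: {a,c}
iter 2: done
  S: {a,b}  A: {b}  B: {a,c}

Compute FOLLOW by fixpoint:
seed FOLLOW(S) with $
[1]
  S→A c: FOLLOW(A) ⊇ FIRST(c) = {c}; new: +{c}
  S→S b b: FOLLOW(S) ⊇ FIRST(b) = {b}; new: +{b}
  S→b B: FOLLOW(B) ⊇ FOLLOW(S) ⊇ {$,b}; new: +{$,b}
  FOLLOW[S]={$,b}  FOLLOW[A]={c}  FOLLOW[B]={$,b}
[2] (stable)
  FOLLOW[S]={$,b}  FOLLOW[A]={c}  FOLLOW[B]={$,b}

FOLLOW(A) = ["c"]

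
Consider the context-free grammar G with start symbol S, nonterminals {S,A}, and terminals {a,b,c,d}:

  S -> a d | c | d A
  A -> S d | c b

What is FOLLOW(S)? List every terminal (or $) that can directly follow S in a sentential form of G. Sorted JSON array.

FIRST iteration:
[1]
  A via A→c b: +{c}
  S via S→a d: +{a}
  S via S→c: +{c}
  S via S→d A: +{d}
  FIRST(S)={a,c,d}  FIRST(A)={c}
[2]
  A via A→S d: +{a,d}
  FIRST(S)={a,c,d}  FIRST(A)={a,c,d}
[3] done
  FIRST(S)={a,c,d}  FIRST(A)={a,c,d}

Compute FOLLOW by fixpoint:
initialize: $ ∈ FOLLOW(S)
iter 1:
  A→S d: FOLLOW(S) ⊇ FIRST(d) = {d}; new: +{d}
  S→d A: FOLLOW(A) ⊇ FOLLOW(S) ⊇ {$,d}; new: +{$,d}
  FOLLOW[S]={$,d}  FOLLOW[A]={$,d}
iter 2: (stable)
  FOLLOW[S]={$,d}  FOLLOW[A]={$,d}

FOLLOW(S) = ["$", "d"]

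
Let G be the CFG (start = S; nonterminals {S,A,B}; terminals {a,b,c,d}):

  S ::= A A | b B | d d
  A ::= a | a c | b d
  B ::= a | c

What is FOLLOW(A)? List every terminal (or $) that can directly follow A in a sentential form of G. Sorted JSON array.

Compute FIRST by fixpoint:
pass 1:
  A via A→a: +{a}
  A via A→b d: +{b}
  B via B→a: +{a}
  B via B→c: +{c}
  S via S→A A: +{a,b}
  S via S→d d: +{d}
  S: {a,b,d}  A: {a,b}  B: {a,c}
pass 2: (no change)
  S: {a,b,d}  A: {a,b}  B: {a,c}

FOLLOW iteration:
FOLLOW(S) := {$}
iter 1:
  S→A A: FOLLOW(A) ⊇ FIRST(A) = {a,b}; new: +{a,b}
  S→A A: FOLLOW(A) ⊇ FOLLOW(S) ⊇ {$}; new: +{$}
  S→b B: FOLLOW(B) ⊇ FOLLOW(S) ⊇ {$}; new: +{$}
  S: {$}  A: {$,a,b}  B: {$}
iter 2: (no change)
  S: {$}  A: {$,a,b}  B: {$}

FOLLOW(A) = ["$", "a", "b"]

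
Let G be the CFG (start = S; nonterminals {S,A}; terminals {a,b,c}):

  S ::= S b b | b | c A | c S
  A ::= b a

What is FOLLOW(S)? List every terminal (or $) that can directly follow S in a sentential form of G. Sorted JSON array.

FIRST sets, iterate to fixpoint:
[1]
  A via A→b a: +{b}
  S via S→b: +{b}
  S via S→c A: +{c}
  FIRST[S]={b,c}  FIRST[A]={b}
[2] — fixpoint
  FIRST[S]={b,c}  FIRST[A]={b}

FOLLOW sets:
initialize: $ ∈ FOLLOW(S)
pass 1:
  S→S b b: FOLLOW(S) ⊇ FIRST(b) = {b}; new: +{b}
  S→c A: FOLLOW(A) ⊇ FOLLOW(S) ⊇ {$,b}; new: +{$,b}
  FOLLOW[S]={$,b}  FOLLOW[A]={$,b}
pass 2: — fixpoint
  FOLLOW[S]={$,b}  FOLLOW[A]={$,b}

FOLLOW(S) = ["$", "b"]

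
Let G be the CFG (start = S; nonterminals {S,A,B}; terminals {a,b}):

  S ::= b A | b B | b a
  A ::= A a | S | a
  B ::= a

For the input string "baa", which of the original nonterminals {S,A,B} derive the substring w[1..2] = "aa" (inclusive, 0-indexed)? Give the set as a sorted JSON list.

Convert to CNF:
  S -> T1 A | T1 B | T1 T0
  A -> A T0 | T1 A | T1 B | T1 T0 | a
  B -> a
  T0 -> a
  T1 -> b

Fill CYK table bottom-up (cells [i..j] with 1 ≤ i ≤ j ≤ 2 only):
  [1..1]={A,B,T0}  "a"  orig:{A,B}
  [2..2]={A,B,T0}  "a"  orig:{A,B}
  [1..2]={A}  "aa"

Original NTs in T[1,2] deriving "aa": ["A"]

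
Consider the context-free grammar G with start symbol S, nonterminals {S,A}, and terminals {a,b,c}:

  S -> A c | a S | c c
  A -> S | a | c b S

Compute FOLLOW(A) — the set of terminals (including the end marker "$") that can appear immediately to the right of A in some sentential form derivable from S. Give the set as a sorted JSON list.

Compute FIRST by fixpoint:
iter 1:
  A via A→a: +{a}
  A via A→c b S: +{c}
  S via S→A c: +{a,c}
  S: {a,c}  A: {a,c}
iter 2: done
  S: {a,c}  A: {a,c}

FOLLOW sets:
seed FOLLOW(S) with $
round 1:
  S→A c: FOLLOW(A) ⊇ FIRST(c) = {c}; new: +{c}
  FOLLOW[S]={$}  FOLLOW[A]={c}
round 2:
  A→S: FOLLOW(S) ⊇ FOLLOW(A) ⊇ {c}; new: +{c}
  FOLLOW[S]={$,c}  FOLLOW[A]={c}
round 3: — fixpoint
  FOLLOW[S]={$,c}  FOLLOW[A]={c}

FOLLOW(A) = ["c"]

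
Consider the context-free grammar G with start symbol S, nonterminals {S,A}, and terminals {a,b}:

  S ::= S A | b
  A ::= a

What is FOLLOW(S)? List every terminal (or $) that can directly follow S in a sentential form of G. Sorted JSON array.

FIRST iteration:
[1]
  A via A→a: +{a}
  S via S→b: +{b}
  FIRST(S)={b}  FIRST(A)={a}
[2] done
  FIRST(S)={b}  FIRST(A)={a}

FOLLOW sets:
FOLLOW(S) := {$}
iter 1:
  S→S A: FOLLOW(S) ⊇ FIRST(A) = {a}; new: +{a}
  S→S A: FOLLOW(A) ⊇ FOLLOW(S) ⊇ {$,a}; new: +{$,a}
  FOLLOW(S)={$,a}  FOLLOW(A)={$,a}
iter 2: done
  FOLLOW(S)={$,a}  FOLLOW(A)={$,a}

FOLLOW(S) = ["$", "a"]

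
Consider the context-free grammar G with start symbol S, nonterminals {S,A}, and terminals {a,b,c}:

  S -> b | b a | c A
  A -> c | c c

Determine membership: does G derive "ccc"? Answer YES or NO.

Convert to CNF:
  S -> T0 A | T1 T2 | b
  A -> T0 T0 | c
  T0 -> c
  T1 -> b
  T2 -> a

Fill CYK table bottom-up:
  T[0,0] 'c' = {A,T0}  orig:{A}
  T[1,1] 'c' = {A,T0}  orig:{A}
  T[2,2] 'c' = {A,T0}  orig:{A}
  T[0,1] 'cc' = {A,S}
  T[1,2] 'cc' = {A,S}
  T[0,2] 'ccc' = {S}

S ∈ T[0,2] ⇒ YES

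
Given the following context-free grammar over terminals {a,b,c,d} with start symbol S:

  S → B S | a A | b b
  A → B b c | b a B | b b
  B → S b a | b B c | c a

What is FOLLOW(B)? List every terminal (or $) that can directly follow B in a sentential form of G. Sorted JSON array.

FIRST iteration:
iter 1:
  A via A→b a B: +{b}
  B via B→b B c: +{b}
  B via B→c a: +{c}
  S via S→B S: +{b,c}
  S via S→a A: +{a}
  FIRST(S)={a,b,c}  FIRST(A)={b}  FIRST(B)={b,c}
iter 2:
  A via A→B b c: +{c}
  B via B→S b a: +{a}
  FIRST(S)={a,b,c}  FIRST(A)={b,c}  FIRST(B)={a,b,c}
iter 3:
  A via A→B b c: +{a}
  FIRST(S)={a,b,c}  FIRST(A)={a,b,c}  FIRST(B)={a,b,c}
iter 4: (no change)
  FIRST(S)={a,b,c}  FIRST(A)={a,b,c}  FIRST(B)={a,b,c}

FOLLOW iteration:
initialize: $ ∈ FOLLOW(S)
[1]
  A→B b c: FOLLOW(B) ⊇ FIRST(b) = {b}; new: +{b}
  B→S b a: FOLLOW(S) ⊇ FIRST(b) = {b}; new: +{b}
  B→b B c: FOLLOW(B) ⊇ FIRST(c) = {c}; new: +{c}
  S→B S: FOLLOW(B) ⊇ FIRST(S) = {a,b,c}; new: +{a}
  S→a A: FOLLOW(A) ⊇ FOLLOW(S) ⊇ {$,b}; new: +{$,b}
  S: {$,b}  A: {$,b}  B: {a,b,c}
[2]
  A→b a B: FOLLOW(B) ⊇ FOLLOW(A) ⊇ {$,b}; new: +{$}
  S: {$,b}  A: {$,b}  B: {$,a,b,c}
[3] (no change)
  S: {$,b}  A: {$,b}  B: {$,a,b,c}

FOLLOW(B) = ["$", "a", "b", "c"]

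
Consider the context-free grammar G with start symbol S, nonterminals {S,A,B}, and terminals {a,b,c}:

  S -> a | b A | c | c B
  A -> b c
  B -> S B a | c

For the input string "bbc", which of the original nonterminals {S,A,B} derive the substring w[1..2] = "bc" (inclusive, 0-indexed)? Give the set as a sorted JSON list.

Convert to CNF:
  S -> T0 A | T1 B | a | c
  A -> T0 T1
  B -> S X3 | c
  T0 -> b
  T1 -> c
  T2 -> a
  X3 -> B T2

CYK fill (cells [i..j] with 1 ≤ i ≤ j ≤ 2 only):
  [1..1]={T0}  "b"  orig:{}
  [2..2]={B,S,T1}  "c"  orig:{B,S}
  [1..2]={A}  "bc"

Original NTs in T[1,2] deriving "bc": ["A"]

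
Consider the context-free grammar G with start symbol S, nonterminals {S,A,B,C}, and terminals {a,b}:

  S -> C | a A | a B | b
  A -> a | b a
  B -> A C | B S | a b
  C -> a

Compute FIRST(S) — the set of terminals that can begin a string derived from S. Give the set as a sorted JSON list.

FIRST sets, iterate to fixpoint:
round 1:
  A via A→a: +{a}
  A via A→b a: +{b}
  B via B→A C: +{a,b}
  C via C→a: +{a}
  S via S→C: +{a}
  S via S→b: +{b}
  S: {a,b}  A: {a,b}  B: {a,b}  C: {a}
round 2: — fixpoint
  S: {a,b}  A: {a,b}  B: {a,b}  C: {a}

FIRST(S) = ["a", "b"]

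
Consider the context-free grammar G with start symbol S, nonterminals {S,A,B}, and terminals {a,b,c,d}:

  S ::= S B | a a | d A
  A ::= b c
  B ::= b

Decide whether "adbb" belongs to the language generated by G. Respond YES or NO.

CNF form of G:
  S -> S B | T2 T2 | T3 A
  A -> T0 T1
  B -> b
  T0 -> b
  T1 -> c
  T2 -> a
  T3 -> d

CYK fill:
  T[0,0] 'a' = {T2}  orig:{}
  T[1,1] 'd' = {T3}  orig:{}
  T[2,2] 'b' = {B,T0}  orig:{B}
  T[3,3] 'b' = {B,T0}  orig:{B}
  T[0,1] 'ad' = ∅
  T[1,2] 'db' = ∅
  T[2,3] 'bb' = ∅
  T[0,2] 'adb' = ∅
  T[1,3] 'dbb' = ∅
  T[0,3] 'adbb' = ∅

S ∉ T[0,3] ⇒ NO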